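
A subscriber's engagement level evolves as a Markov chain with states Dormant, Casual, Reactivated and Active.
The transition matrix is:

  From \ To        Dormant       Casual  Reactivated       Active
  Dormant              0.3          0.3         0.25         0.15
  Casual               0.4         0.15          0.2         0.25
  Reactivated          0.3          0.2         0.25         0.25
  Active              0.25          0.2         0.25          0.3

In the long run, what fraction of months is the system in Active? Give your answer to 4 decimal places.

0.2305

Let the stationary distribution be π with π = πP and π_1 + π_2 + π_3 + π_4 = 1.
π_1 = 0.3·π_1 + 0.4·π_2 + 0.3·π_3 + 0.25·π_4
π_2 = 0.3·π_1 + 0.15·π_2 + 0.2·π_3 + 0.2·π_4
π_3 = 0.25·π_1 + 0.2·π_2 + 0.25·π_3 + 0.25·π_4
Solving with the normalization constraint gives π = (0.3105, 0.2200, 0.2390, 0.2305).
So the stationary probability of Active is 0.2305.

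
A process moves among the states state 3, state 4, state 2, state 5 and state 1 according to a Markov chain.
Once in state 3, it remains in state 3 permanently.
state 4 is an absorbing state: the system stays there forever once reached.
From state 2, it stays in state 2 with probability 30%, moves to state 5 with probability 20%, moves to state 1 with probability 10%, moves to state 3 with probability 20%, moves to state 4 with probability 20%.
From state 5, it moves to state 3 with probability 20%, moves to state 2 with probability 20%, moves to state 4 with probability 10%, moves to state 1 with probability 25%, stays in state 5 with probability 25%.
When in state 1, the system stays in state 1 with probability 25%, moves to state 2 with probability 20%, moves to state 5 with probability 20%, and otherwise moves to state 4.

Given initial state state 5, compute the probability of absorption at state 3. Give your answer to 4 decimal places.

Let h(s) be the probability of absorption at state 3 starting from transient state s. Then h(state 3) = 1 and h(state 4) = 0. By first-step analysis:
h(state 2) = 0.2·1 + 0.2·0 + 0.3·h(state 2) + 0.2·h(state 5) + 0.1·h(state 1)
h(state 5) = 0.2·1 + 0.1·0 + 0.2·h(state 2) + 0.25·h(state 5) + 0.25·h(state 1)
h(state 1) = 0.35·0 + 0.2·h(state 2) + 0.2·h(state 5) + 0.25·h(state 1)
Solving: h(state 2) = 0.4554, h(state 5) = 0.4704, h(state 1) = 0.2469.
Starting from state 5, the probability is 0.4704.

0.4704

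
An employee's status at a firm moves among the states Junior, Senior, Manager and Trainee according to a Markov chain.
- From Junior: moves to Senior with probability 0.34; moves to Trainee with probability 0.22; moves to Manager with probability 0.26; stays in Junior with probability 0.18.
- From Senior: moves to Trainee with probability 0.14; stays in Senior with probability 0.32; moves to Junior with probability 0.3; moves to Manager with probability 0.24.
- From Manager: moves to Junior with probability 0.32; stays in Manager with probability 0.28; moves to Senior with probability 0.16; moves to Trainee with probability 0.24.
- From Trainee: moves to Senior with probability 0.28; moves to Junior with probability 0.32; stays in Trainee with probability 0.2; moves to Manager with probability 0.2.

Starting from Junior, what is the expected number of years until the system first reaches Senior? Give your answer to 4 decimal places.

3.5532

Let t(s) be the expected number of years to first reach Senior from state s, with t(Senior) = 0. Conditioning on the first year:
t(Junior) = 1 + 0.18·t(Junior) + 0.26·t(Manager) + 0.22·t(Trainee)
t(Manager) = 1 + 0.32·t(Junior) + 0.28·t(Manager) + 0.24·t(Trainee)
t(Trainee) = 1 + 0.32·t(Junior) + 0.2·t(Manager) + 0.2·t(Trainee)
Solving: t(Junior) = 3.5532, t(Manager) = 4.2093, t(Trainee) = 3.7236.
Expected years from Junior to Senior: 3.5532.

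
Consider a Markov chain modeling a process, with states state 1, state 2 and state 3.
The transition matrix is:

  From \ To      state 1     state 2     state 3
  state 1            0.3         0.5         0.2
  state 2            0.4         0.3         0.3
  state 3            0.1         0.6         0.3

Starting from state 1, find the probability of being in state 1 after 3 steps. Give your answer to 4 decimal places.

0.2880

Propagate the distribution vector 3 steps from state 1.
After 0 steps: (1.0000, 0.0000, 0.0000)
After 1 step: (0.3000, 0.5000, 0.2000)
After 2 steps: (0.3100, 0.4200, 0.2700)
After 3 steps: (0.2880, 0.4430, 0.2690)
P(in state 1 after 3 steps) = 0.2880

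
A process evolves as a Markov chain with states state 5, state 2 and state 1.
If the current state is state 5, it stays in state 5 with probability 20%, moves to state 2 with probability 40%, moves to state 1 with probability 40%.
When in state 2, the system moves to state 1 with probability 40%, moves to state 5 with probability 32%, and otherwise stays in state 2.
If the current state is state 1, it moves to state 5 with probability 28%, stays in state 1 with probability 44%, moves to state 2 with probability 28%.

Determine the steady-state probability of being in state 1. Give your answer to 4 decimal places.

0.4167

Let the stationary distribution be π with π = πP and π_1 + π_2 + π_3 = 1.
π_1 = 0.2·π_1 + 0.32·π_2 + 0.28·π_3
π_2 = 0.4·π_1 + 0.28·π_2 + 0.28·π_3
Solving with the normalization constraint gives π = (0.2708, 0.3125, 0.4167).
So the stationary probability of state 1 is 0.4167.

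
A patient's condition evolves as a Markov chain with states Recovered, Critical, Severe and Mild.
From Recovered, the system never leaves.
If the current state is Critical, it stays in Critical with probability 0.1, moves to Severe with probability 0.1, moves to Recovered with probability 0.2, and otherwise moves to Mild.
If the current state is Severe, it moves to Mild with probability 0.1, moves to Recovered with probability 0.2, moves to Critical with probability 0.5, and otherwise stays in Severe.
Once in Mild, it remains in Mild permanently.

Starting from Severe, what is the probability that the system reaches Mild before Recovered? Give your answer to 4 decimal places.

0.5821

Let h(s) be the probability of absorption at Mild starting from transient state s. Then h(Mild) = 1 and h(Recovered) = 0. By first-step analysis:
h(Critical) = 0.2·0 + 0.1·h(Critical) + 0.1·h(Severe) + 0.6·1
h(Severe) = 0.2·0 + 0.5·h(Critical) + 0.2·h(Severe) + 0.1·1
Solving: h(Critical) = 0.7313, h(Severe) = 0.5821.
Starting from Severe, the probability is 0.5821.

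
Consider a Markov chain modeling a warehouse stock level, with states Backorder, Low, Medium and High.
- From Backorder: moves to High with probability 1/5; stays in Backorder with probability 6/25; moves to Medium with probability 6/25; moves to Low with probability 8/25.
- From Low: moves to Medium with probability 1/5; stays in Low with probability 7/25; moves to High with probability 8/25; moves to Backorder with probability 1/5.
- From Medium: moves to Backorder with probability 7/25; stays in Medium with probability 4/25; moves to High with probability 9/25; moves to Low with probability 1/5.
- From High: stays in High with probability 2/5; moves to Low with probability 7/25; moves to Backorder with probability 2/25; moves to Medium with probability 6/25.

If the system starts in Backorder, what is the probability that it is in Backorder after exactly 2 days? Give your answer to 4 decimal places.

Propagate the distribution vector 2 days from Backorder.
After 0 days: (1.0000, 0.0000, 0.0000, 0.0000)
After 1 day: (0.2400, 0.3200, 0.2400, 0.2000)
After 2 days: (0.2048, 0.2704, 0.2080, 0.3168)
P(in Backorder after 2 days) = 0.2048

0.2048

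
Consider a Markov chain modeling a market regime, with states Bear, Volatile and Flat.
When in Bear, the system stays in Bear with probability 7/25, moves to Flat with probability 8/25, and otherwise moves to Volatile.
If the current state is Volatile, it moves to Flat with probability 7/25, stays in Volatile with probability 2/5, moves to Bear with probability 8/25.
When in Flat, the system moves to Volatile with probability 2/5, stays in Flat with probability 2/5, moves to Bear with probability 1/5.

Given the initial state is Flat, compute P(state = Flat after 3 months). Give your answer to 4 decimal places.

Propagate the distribution vector 3 months from Flat.
After 0 months: (0.0000, 0.0000, 1.0000)
After 1 month: (0.2000, 0.4000, 0.4000)
After 2 months: (0.2640, 0.4000, 0.3360)
After 3 months: (0.2691, 0.4000, 0.3309)
P(in Flat after 3 months) = 0.3309

0.3309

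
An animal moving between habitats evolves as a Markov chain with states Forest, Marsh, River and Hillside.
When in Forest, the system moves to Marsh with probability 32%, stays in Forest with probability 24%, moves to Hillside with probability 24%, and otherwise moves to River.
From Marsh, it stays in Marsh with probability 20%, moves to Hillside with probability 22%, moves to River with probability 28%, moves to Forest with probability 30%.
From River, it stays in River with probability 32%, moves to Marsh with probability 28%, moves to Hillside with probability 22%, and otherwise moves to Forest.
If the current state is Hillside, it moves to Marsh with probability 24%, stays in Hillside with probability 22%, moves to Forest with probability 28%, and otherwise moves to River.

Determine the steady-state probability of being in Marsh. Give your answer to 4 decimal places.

Let the stationary distribution be π with π = πP and π_1 + π_2 + π_3 + π_4 = 1.
π_1 = 0.24·π_1 + 0.3·π_2 + 0.18·π_3 + 0.28·π_4
π_2 = 0.32·π_1 + 0.2·π_2 + 0.28·π_3 + 0.24·π_4
π_3 = 0.2·π_1 + 0.28·π_2 + 0.32·π_3 + 0.26·π_4
Solving with the normalization constraint gives π = (0.2486, 0.2601, 0.2663, 0.2250).
So the stationary probability of Marsh is 0.2601.

0.2601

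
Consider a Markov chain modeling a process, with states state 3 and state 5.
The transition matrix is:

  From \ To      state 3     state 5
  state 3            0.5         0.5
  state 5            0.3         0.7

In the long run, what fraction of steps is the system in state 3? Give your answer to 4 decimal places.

Let the stationary distribution be π with π = πP and π_1 + π_2 = 1.
π_1 = 0.5·π_1 + 0.3·π_2
Solving with the normalization constraint gives π = (0.3750, 0.6250).
So the stationary probability of state 3 is 0.3750.

0.3750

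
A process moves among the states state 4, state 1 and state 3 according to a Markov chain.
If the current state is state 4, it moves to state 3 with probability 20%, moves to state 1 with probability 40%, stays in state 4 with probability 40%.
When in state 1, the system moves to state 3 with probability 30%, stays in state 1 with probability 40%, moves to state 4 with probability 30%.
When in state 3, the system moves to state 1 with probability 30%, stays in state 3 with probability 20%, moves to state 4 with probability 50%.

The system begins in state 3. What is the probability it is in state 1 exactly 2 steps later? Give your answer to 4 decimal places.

0.3800

Sum over the intermediate state after 1 step:
P = P(state 3→state 4)·P(state 4→state 1) + P(state 3→state 1)·P(state 1→state 1) + P(state 3→state 3)·P(state 3→state 1)
  = 0.5×0.4 + 0.3×0.4 + 0.2×0.3
  = 0.2000 + 0.1200 + 0.0600 = 0.3800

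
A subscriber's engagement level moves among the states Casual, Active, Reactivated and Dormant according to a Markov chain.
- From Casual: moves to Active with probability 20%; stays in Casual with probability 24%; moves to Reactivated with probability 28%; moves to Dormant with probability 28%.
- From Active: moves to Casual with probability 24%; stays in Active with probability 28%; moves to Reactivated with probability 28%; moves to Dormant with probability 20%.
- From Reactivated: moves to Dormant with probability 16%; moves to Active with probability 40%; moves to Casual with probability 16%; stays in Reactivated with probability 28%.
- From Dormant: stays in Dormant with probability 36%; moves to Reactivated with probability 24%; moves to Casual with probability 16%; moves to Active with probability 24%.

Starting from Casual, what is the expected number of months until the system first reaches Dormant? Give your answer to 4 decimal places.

4.4615

Let t(s) be the expected number of months to first reach Dormant from state s, with t(Dormant) = 0. Conditioning on the first month:
t(Casual) = 1 + 0.24·t(Casual) + 0.2·t(Active) + 0.28·t(Reactivated)
t(Active) = 1 + 0.24·t(Casual) + 0.28·t(Active) + 0.28·t(Reactivated)
t(Reactivated) = 1 + 0.16·t(Casual) + 0.4·t(Active) + 0.28·t(Reactivated)
Solving: t(Casual) = 4.4615, t(Active) = 4.8495, t(Reactivated) = 5.0745.
Expected months from Casual to Dormant: 4.4615.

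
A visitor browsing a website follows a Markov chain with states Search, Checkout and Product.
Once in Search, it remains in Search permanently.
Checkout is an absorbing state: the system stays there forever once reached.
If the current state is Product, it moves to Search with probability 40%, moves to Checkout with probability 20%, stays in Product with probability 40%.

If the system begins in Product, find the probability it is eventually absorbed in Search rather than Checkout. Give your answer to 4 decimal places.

0.6667

Let h(s) be the probability of absorption at Search starting from transient state s. Then h(Search) = 1 and h(Checkout) = 0. By first-step analysis:
h(Product) = 0.4·1 + 0.2·0 + 0.4·h(Product)
Solving: h(Product) = 0.6667.
Starting from Product, the probability is 0.6667.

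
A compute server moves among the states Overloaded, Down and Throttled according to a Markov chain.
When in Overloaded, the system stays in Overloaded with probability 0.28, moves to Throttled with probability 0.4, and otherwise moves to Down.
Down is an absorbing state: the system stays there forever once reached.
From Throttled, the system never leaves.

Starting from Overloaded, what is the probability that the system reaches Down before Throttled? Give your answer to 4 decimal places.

0.4444

Let h(s) be the probability of absorption at Down starting from transient state s. Then h(Down) = 1 and h(Throttled) = 0. By first-step analysis:
h(Overloaded) = 0.28·h(Overloaded) + 0.32·1 + 0.4·0
Solving: h(Overloaded) = 0.4444.
Starting from Overloaded, the probability is 0.4444.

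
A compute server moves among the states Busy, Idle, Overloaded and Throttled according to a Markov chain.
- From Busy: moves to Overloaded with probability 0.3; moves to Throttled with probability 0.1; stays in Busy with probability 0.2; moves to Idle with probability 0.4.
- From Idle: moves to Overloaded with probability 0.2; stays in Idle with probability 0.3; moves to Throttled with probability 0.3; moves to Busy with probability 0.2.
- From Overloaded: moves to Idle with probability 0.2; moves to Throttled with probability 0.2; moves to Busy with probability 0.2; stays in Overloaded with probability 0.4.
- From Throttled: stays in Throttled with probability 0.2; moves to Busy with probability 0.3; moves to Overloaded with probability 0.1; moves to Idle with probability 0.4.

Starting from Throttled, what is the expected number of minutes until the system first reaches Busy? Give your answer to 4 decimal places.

4.0306

Let t(s) be the expected number of minutes to first reach Busy from state s, with t(Busy) = 0. Conditioning on the first minute:
t(Idle) = 1 + 0.3·t(Idle) + 0.2·t(Overloaded) + 0.3·t(Throttled)
t(Overloaded) = 1 + 0.2·t(Idle) + 0.4·t(Overloaded) + 0.2·t(Throttled)
t(Throttled) = 1 + 0.4·t(Idle) + 0.1·t(Overloaded) + 0.2·t(Throttled)
Solving: t(Idle) = 4.4388, t(Overloaded) = 4.4898, t(Throttled) = 4.0306.
Expected minutes from Throttled to Busy: 4.0306.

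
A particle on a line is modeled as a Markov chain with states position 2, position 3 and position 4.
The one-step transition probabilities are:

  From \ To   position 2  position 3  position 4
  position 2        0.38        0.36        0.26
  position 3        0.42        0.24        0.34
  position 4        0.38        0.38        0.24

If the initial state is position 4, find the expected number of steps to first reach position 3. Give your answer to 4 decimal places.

2.6853

Let t(s) be the expected number of steps to first reach position 3 from state s, with t(position 3) = 0. Conditioning on the first step:
t(position 2) = 1 + 0.38·t(position 2) + 0.26·t(position 4)
t(position 4) = 1 + 0.38·t(position 2) + 0.24·t(position 4)
Solving: t(position 2) = 2.7390, t(position 4) = 2.6853.
Expected steps from position 4 to position 3: 2.6853.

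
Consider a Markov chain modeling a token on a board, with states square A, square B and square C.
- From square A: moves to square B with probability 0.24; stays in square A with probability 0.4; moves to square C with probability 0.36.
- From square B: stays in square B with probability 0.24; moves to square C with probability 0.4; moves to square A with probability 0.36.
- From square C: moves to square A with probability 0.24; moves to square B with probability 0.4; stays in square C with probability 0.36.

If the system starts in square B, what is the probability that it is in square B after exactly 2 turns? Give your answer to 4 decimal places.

0.3040

Sum over the intermediate state after 1 turn:
P = P(square B→square A)·P(square A→square B) + P(square B→square B)·P(square B→square B) + P(square B→square C)·P(square C→square B)
  = 0.36×0.24 + 0.24×0.24 + 0.4×0.4
  = 0.0864 + 0.0576 + 0.1600 = 0.3040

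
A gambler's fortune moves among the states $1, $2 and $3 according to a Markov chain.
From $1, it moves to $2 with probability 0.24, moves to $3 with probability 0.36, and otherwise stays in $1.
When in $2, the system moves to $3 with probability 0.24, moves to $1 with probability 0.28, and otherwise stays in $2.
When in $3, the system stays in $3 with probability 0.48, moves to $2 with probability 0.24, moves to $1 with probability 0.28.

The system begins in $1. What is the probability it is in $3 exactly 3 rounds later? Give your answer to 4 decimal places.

Propagate the distribution vector 3 rounds from $1.
After 0 rounds: (1.0000, 0.0000, 0.0000)
After 1 round: (0.4000, 0.2400, 0.3600)
After 2 rounds: (0.3280, 0.2976, 0.3744)
After 3 rounds: (0.3194, 0.3114, 0.3692)
P(in $3 after 3 rounds) = 0.3692

0.3692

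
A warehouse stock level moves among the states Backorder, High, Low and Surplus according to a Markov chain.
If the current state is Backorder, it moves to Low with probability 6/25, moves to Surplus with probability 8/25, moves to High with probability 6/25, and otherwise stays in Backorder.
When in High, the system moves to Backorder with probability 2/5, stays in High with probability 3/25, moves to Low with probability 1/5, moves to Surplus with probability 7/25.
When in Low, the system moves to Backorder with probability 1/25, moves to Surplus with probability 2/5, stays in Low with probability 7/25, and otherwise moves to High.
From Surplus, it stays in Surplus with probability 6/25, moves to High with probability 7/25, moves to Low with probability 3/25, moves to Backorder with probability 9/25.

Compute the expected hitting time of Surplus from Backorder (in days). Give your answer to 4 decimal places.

Let t(s) be the expected number of days to first reach Surplus from state s, with t(Surplus) = 0. Conditioning on the first day:
t(Backorder) = 1 + 0.2·t(Backorder) + 0.24·t(High) + 0.24·t(Low)
t(High) = 1 + 0.4·t(Backorder) + 0.12·t(High) + 0.2·t(Low)
t(Low) = 1 + 0.04·t(Backorder) + 0.28·t(High) + 0.28·t(Low)
Solving: t(Backorder) = 3.0272, t(High) = 3.1441, t(Low) = 2.7798.
Expected days from Backorder to Surplus: 3.0272.

3.0272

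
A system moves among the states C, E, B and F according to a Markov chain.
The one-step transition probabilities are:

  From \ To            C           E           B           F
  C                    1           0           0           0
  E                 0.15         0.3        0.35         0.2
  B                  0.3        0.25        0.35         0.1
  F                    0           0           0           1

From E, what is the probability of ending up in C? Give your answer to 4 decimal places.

0.5510

Let h(s) be the probability of absorption at C starting from transient state s. Then h(C) = 1 and h(F) = 0. By first-step analysis:
h(E) = 0.15·1 + 0.3·h(E) + 0.35·h(B) + 0.2·0
h(B) = 0.3·1 + 0.25·h(E) + 0.35·h(B) + 0.1·0
Solving: h(E) = 0.5510, h(B) = 0.6735.
Starting from E, the probability is 0.5510.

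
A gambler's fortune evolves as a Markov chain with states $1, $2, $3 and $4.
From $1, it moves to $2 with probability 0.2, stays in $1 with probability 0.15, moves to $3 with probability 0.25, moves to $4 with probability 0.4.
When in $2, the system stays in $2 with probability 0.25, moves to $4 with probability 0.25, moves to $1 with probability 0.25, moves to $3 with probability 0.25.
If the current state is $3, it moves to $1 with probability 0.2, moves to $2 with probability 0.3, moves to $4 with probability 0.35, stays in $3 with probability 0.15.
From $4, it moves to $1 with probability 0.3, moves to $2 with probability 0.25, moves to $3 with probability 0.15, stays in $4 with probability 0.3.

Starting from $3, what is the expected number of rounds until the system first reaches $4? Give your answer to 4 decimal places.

2.9983

Let t(s) be the expected number of rounds to first reach $4 from state s, with t($4) = 0. Conditioning on the first round:
t($1) = 1 + 0.15·t($1) + 0.2·t($2) + 0.25·t($3)
t($2) = 1 + 0.25·t($1) + 0.25·t($2) + 0.25·t($3)
t($3) = 1 + 0.2·t($1) + 0.3·t($2) + 0.15·t($3)
Solving: t($1) = 2.8291, t($2) = 3.2758, t($3) = 2.9983.
Expected rounds from $3 to $4: 2.9983.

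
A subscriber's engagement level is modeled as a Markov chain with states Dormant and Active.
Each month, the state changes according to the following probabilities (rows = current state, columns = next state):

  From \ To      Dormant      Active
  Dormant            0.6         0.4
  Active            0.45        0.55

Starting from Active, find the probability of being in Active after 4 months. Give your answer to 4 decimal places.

Propagate the distribution vector 4 months from Active.
After 0 months: (0.0000, 1.0000)
After 1 month: (0.4500, 0.5500)
After 2 months: (0.5175, 0.4825)
After 3 months: (0.5276, 0.4724)
After 4 months: (0.5291, 0.4709)
P(in Active after 4 months) = 0.4709

0.4709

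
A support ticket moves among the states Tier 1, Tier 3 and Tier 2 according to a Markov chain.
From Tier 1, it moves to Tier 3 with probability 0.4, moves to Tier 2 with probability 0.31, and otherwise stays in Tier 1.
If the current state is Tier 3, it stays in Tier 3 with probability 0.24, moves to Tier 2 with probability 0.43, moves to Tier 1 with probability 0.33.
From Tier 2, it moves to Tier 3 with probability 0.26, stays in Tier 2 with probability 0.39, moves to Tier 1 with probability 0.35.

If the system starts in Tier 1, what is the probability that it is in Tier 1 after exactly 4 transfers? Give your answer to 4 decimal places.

0.3245

Propagate the distribution vector 4 transfers from Tier 1.
After 0 transfers: (1.0000, 0.0000, 0.0000)
After 1 transfer: (0.2900, 0.4000, 0.3100)
After 2 transfers: (0.3246, 0.2926, 0.3828)
After 3 transfers: (0.3247, 0.2996, 0.3757)
After 4 transfers: (0.3245, 0.2995, 0.3760)
P(in Tier 1 after 4 transfers) = 0.3245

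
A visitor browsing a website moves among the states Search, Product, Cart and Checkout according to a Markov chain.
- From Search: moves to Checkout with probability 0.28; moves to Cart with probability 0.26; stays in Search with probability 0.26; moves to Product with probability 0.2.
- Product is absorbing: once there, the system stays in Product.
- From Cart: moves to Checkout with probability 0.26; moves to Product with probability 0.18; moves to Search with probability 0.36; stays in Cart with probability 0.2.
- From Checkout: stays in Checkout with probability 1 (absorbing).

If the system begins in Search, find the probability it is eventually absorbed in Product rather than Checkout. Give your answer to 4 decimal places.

Let h(s) be the probability of absorption at Product starting from transient state s. Then h(Product) = 1 and h(Checkout) = 0. By first-step analysis:
h(Search) = 0.26·h(Search) + 0.2·1 + 0.26·h(Cart) + 0.28·0
h(Cart) = 0.36·h(Search) + 0.18·1 + 0.2·h(Cart) + 0.26·0
Solving: h(Search) = 0.4149, h(Cart) = 0.4117.
Starting from Search, the probability is 0.4149.

0.4149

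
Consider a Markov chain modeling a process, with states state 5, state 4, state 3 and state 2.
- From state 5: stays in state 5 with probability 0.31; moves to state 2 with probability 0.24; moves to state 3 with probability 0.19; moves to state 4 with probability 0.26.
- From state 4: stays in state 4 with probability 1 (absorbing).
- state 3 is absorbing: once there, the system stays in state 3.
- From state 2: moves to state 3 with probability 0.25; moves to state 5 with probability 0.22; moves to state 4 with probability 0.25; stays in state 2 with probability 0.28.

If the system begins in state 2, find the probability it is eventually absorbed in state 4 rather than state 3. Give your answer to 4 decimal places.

0.5173

Let h(s) be the probability of absorption at state 4 starting from transient state s. Then h(state 4) = 1 and h(state 3) = 0. By first-step analysis:
h(state 5) = 0.31·h(state 5) + 0.26·1 + 0.19·0 + 0.24·h(state 2)
h(state 2) = 0.22·h(state 5) + 0.25·1 + 0.25·0 + 0.28·h(state 2)
Solving: h(state 5) = 0.5568, h(state 2) = 0.5173.
Starting from state 2, the probability is 0.5173.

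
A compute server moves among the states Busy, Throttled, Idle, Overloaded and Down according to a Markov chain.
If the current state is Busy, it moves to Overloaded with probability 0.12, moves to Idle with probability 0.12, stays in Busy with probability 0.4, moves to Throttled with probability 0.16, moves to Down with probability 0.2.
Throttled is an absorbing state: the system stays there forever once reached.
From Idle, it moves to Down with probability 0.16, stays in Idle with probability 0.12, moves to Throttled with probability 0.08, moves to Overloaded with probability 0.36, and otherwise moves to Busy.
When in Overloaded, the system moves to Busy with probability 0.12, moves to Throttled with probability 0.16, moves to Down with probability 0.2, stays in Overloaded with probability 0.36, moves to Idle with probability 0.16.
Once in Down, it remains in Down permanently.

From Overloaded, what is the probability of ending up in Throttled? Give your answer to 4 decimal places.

0.4331

Let h(s) be the probability of absorption at Throttled starting from transient state s. Then h(Throttled) = 1 and h(Down) = 0. By first-step analysis:
h(Busy) = 0.4·h(Busy) + 0.16·1 + 0.12·h(Idle) + 0.12·h(Overloaded) + 0.2·0
h(Idle) = 0.28·h(Busy) + 0.08·1 + 0.12·h(Idle) + 0.36·h(Overloaded) + 0.16·0
h(Overloaded) = 0.12·h(Busy) + 0.16·1 + 0.16·h(Idle) + 0.36·h(Overloaded) + 0.2·0
Solving: h(Busy) = 0.4345, h(Idle) = 0.4063, h(Overloaded) = 0.4331.
Starting from Overloaded, the probability is 0.4331.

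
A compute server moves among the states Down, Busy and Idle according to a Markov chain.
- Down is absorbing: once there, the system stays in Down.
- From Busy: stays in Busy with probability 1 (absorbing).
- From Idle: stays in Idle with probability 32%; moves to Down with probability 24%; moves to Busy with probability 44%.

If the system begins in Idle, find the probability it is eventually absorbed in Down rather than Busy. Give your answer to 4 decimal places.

Let h(s) be the probability of absorption at Down starting from transient state s. Then h(Down) = 1 and h(Busy) = 0. By first-step analysis:
h(Idle) = 0.24·1 + 0.44·0 + 0.32·h(Idle)
Solving: h(Idle) = 0.3529.
Starting from Idle, the probability is 0.3529.

0.3529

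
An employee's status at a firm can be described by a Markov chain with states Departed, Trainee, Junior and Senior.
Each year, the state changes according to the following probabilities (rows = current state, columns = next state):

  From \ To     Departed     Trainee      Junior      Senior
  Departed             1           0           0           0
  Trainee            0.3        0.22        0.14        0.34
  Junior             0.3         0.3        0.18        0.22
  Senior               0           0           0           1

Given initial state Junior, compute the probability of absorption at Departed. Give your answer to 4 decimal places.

Let h(s) be the probability of absorption at Departed starting from transient state s. Then h(Departed) = 1 and h(Senior) = 0. By first-step analysis:
h(Trainee) = 0.3·1 + 0.22·h(Trainee) + 0.14·h(Junior) + 0.34·0
h(Junior) = 0.3·1 + 0.3·h(Trainee) + 0.18·h(Junior) + 0.22·0
Solving: h(Trainee) = 0.4819, h(Junior) = 0.5422.
Starting from Junior, the probability is 0.5422.

0.5422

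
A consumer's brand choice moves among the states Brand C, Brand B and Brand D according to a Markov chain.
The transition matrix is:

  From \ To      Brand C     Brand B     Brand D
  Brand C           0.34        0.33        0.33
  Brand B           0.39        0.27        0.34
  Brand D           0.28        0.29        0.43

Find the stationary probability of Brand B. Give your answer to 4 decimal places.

0.2974

Let the stationary distribution be π with π = πP and π_1 + π_2 + π_3 = 1.
π_1 = 0.34·π_1 + 0.39·π_2 + 0.28·π_3
π_2 = 0.33·π_1 + 0.27·π_2 + 0.29·π_3
Solving with the normalization constraint gives π = (0.3327, 0.2974, 0.3700).
So the stationary probability of Brand B is 0.2974.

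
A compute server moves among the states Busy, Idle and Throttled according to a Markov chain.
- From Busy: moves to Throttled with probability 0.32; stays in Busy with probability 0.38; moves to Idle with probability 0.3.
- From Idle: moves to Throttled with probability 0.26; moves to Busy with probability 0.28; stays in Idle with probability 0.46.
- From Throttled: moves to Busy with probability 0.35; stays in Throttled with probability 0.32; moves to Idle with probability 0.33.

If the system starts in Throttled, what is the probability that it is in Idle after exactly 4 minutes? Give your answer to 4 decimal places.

Propagate the distribution vector 4 minutes from Throttled.
After 0 minutes: (0.0000, 0.0000, 1.0000)
After 1 minute: (0.3500, 0.3300, 0.3200)
After 2 minutes: (0.3374, 0.3624, 0.3002)
After 3 minutes: (0.3348, 0.3670, 0.2983)
After 4 minutes: (0.3344, 0.3677, 0.2980)
P(in Idle after 4 minutes) = 0.3677

0.3677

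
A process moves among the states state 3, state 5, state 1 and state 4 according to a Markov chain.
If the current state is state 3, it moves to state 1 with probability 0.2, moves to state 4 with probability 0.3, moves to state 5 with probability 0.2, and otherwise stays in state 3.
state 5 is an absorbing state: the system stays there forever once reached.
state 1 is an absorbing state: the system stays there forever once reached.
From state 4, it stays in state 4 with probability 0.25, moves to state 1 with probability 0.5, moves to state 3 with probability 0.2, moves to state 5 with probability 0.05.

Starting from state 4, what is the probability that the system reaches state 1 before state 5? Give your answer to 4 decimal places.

0.8387

Let h(s) be the probability of absorption at state 1 starting from transient state s. Then h(state 1) = 1 and h(state 5) = 0. By first-step analysis:
h(state 3) = 0.3·h(state 3) + 0.2·0 + 0.2·1 + 0.3·h(state 4)
h(state 4) = 0.2·h(state 3) + 0.05·0 + 0.5·1 + 0.25·h(state 4)
Solving: h(state 3) = 0.6452, h(state 4) = 0.8387.
Starting from state 4, the probability is 0.8387.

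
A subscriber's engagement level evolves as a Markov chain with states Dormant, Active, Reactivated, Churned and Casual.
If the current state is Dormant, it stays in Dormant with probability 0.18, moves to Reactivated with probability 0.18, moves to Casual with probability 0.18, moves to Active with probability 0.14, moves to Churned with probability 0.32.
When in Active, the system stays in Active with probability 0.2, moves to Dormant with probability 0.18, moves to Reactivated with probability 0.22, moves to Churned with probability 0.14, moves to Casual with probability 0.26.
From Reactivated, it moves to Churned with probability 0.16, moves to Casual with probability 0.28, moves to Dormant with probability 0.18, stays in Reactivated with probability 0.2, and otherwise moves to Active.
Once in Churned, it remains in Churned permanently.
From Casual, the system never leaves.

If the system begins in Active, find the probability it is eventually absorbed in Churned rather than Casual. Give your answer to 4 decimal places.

Let h(s) be the probability of absorption at Churned starting from transient state s. Then h(Churned) = 1 and h(Casual) = 0. By first-step analysis:
h(Dormant) = 0.18·h(Dormant) + 0.14·h(Active) + 0.18·h(Reactivated) + 0.32·1 + 0.18·0
h(Active) = 0.18·h(Dormant) + 0.2·h(Active) + 0.22·h(Reactivated) + 0.14·1 + 0.26·0
h(Reactivated) = 0.18·h(Dormant) + 0.18·h(Active) + 0.2·h(Reactivated) + 0.16·1 + 0.28·0
Solving: h(Dormant) = 0.5526, h(Active) = 0.4142, h(Reactivated) = 0.4175.
Starting from Active, the probability is 0.4142.

0.4142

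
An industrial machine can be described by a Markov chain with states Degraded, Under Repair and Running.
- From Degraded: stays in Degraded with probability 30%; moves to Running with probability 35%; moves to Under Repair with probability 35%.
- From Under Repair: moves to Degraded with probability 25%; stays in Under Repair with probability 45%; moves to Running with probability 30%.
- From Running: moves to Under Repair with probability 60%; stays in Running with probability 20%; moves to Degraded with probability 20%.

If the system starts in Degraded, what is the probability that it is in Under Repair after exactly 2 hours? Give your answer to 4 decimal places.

Sum over the intermediate state after 1 hour:
P = P(Degraded→Degraded)·P(Degraded→Under Repair) + P(Degraded→Under Repair)·P(Under Repair→Under Repair) + P(Degraded→Running)·P(Running→Under Repair)
  = 0.3×0.35 + 0.35×0.45 + 0.35×0.6
  = 0.1050 + 0.1575 + 0.2100 = 0.4725

0.4725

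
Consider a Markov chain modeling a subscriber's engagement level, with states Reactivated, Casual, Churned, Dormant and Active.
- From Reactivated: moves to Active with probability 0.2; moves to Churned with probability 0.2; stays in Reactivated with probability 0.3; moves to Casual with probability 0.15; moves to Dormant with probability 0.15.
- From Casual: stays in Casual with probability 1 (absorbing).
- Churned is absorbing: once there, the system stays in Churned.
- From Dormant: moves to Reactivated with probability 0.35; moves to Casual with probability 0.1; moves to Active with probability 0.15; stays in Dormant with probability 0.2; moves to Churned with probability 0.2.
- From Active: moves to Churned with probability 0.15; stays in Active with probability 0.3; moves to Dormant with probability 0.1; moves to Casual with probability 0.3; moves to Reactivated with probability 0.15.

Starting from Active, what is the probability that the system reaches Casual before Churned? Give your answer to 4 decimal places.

Let h(s) be the probability of absorption at Casual starting from transient state s. Then h(Casual) = 1 and h(Churned) = 0. By first-step analysis:
h(Reactivated) = 0.3·h(Reactivated) + 0.15·1 + 0.2·0 + 0.15·h(Dormant) + 0.2·h(Active)
h(Dormant) = 0.35·h(Reactivated) + 0.1·1 + 0.2·0 + 0.2·h(Dormant) + 0.15·h(Active)
h(Active) = 0.15·h(Reactivated) + 0.3·1 + 0.15·0 + 0.1·h(Dormant) + 0.3·h(Active)
Solving: h(Reactivated) = 0.4801, h(Dormant) = 0.4466, h(Active) = 0.5952.
Starting from Active, the probability is 0.5952.

0.5952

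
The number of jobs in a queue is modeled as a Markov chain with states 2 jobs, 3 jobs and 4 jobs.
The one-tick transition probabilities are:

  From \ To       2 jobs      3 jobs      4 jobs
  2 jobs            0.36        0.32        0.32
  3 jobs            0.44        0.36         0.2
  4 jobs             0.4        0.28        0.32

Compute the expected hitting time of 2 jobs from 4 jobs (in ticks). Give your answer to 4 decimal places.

2.4262

Let t(s) be the expected number of ticks to first reach 2 jobs from state s, with t(2 jobs) = 0. Conditioning on the first tick:
t(3 jobs) = 1 + 0.36·t(3 jobs) + 0.2·t(4 jobs)
t(4 jobs) = 1 + 0.28·t(3 jobs) + 0.32·t(4 jobs)
Solving: t(3 jobs) = 2.3207, t(4 jobs) = 2.4262.
Expected ticks from 4 jobs to 2 jobs: 2.4262.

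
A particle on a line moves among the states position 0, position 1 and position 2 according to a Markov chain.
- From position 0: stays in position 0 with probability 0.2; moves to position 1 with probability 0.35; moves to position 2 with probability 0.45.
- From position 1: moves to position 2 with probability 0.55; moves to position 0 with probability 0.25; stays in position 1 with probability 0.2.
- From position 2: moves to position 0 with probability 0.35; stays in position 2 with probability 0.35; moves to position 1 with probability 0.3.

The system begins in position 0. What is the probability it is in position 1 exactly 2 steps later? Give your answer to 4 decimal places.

Sum over the intermediate state after 1 step:
P = P(position 0→position 0)·P(position 0→position 1) + P(position 0→position 1)·P(position 1→position 1) + P(position 0→position 2)·P(position 2→position 1)
  = 0.2×0.35 + 0.35×0.2 + 0.45×0.3
  = 0.0700 + 0.0700 + 0.1350 = 0.2750

0.2750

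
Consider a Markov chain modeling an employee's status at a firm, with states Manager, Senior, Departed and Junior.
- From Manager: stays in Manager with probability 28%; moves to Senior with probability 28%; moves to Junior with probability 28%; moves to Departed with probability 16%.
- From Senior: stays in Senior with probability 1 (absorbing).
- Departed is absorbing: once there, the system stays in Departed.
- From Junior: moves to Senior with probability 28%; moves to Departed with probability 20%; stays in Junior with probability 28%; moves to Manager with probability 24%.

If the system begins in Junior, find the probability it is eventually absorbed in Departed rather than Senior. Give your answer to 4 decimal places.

0.4043

Let h(s) be the probability of absorption at Departed starting from transient state s. Then h(Departed) = 1 and h(Senior) = 0. By first-step analysis:
h(Manager) = 0.28·h(Manager) + 0.28·0 + 0.16·1 + 0.28·h(Junior)
h(Junior) = 0.24·h(Manager) + 0.28·0 + 0.2·1 + 0.28·h(Junior)
Solving: h(Manager) = 0.3794, h(Junior) = 0.4043.
Starting from Junior, the probability is 0.4043.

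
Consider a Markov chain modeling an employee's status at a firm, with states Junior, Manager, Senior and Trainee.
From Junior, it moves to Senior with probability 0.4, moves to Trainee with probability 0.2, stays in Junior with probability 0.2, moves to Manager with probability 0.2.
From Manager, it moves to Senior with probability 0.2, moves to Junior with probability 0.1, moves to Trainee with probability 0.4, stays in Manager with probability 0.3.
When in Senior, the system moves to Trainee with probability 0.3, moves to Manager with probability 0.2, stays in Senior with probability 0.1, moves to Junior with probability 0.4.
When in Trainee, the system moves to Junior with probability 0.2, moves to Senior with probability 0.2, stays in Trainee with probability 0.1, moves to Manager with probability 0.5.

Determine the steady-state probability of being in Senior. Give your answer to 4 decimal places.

0.2206

Let the stationary distribution be π with π = πP and π_1 + π_2 + π_3 + π_4 = 1.
π_1 = 0.2·π_1 + 0.1·π_2 + 0.4·π_3 + 0.2·π_4
π_2 = 0.2·π_1 + 0.3·π_2 + 0.2·π_3 + 0.5·π_4
π_3 = 0.4·π_1 + 0.2·π_2 + 0.1·π_3 + 0.2·π_4
Solving with the normalization constraint gives π = (0.2133, 0.3082, 0.2206, 0.2579).
So the stationary probability of Senior is 0.2206.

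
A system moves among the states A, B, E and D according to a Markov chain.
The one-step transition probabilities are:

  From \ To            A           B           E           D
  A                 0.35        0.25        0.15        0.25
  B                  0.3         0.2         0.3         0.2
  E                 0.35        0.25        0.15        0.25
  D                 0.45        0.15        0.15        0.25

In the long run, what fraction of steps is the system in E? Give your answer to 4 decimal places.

Let the stationary distribution be π with π = πP and π_1 + π_2 + π_3 + π_4 = 1.
π_1 = 0.35·π_1 + 0.3·π_2 + 0.35·π_3 + 0.45·π_4
π_2 = 0.25·π_1 + 0.2·π_2 + 0.25·π_3 + 0.15·π_4
π_3 = 0.15·π_1 + 0.3·π_2 + 0.15·π_3 + 0.15·π_4
Solving with the normalization constraint gives π = (0.3632, 0.2153, 0.1823, 0.2392).
So the stationary probability of E is 0.1823.

0.1823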